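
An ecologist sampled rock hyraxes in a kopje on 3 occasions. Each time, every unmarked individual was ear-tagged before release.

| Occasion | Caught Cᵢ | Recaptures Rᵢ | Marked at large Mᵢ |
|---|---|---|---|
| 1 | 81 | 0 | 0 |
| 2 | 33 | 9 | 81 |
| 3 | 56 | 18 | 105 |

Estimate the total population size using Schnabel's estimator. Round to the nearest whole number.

Σ MᵢCᵢ = 0·81 + 81·33 + 105·56 = 0 + 2673 + 5880 = 8553
Σ Rᵢ = 0 + 9 + 18 = 27
N̂ = 8553 / 27 ≈ 316.8 → 317

N ≈ 317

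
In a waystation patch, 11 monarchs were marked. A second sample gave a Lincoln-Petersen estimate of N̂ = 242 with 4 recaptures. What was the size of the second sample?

C = 88

From N = M·C/R: C = N·R / M = 242·4 / 11 = 968 / 11 = 88.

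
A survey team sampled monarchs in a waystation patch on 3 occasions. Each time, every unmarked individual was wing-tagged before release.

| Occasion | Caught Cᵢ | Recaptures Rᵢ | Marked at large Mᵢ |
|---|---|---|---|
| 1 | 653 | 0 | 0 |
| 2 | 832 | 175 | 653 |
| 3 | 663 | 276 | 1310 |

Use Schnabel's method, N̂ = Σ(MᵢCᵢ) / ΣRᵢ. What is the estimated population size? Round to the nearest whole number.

Σ MᵢCᵢ = 0·653 + 653·832 + 1310·663 = 0 + 543296 + 868530 = 1411826
Σ Rᵢ = 0 + 175 + 276 = 451
N̂ = 1411826 / 451 ≈ 3130.4 → 3130

N ≈ 3130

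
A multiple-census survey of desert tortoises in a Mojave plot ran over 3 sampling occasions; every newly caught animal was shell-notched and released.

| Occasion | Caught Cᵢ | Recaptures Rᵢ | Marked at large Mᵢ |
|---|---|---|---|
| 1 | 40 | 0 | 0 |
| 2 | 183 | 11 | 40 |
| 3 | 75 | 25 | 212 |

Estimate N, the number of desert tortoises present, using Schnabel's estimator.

N = 645

Σ MᵢCᵢ = 0·40 + 40·183 + 212·75 = 0 + 7320 + 15900 = 23220
Σ Rᵢ = 0 + 11 + 25 = 36
N̂ = 23220 / 36 = 645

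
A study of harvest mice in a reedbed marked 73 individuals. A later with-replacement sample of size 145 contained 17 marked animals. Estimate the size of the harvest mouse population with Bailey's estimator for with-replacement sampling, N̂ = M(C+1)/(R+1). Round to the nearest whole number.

N̂ = 73·(145+1)/(17+1) = 73·146/18 = 10658/18 ≈ 592.1 → 592

N ≈ 592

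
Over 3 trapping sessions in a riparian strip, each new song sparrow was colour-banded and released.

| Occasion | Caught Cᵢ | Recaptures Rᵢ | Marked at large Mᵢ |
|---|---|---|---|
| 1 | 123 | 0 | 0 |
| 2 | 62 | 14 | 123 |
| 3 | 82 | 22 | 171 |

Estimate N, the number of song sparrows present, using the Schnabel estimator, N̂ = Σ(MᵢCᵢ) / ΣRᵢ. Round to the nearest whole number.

N ≈ 601

Σ MᵢCᵢ = 0·123 + 123·62 + 171·82 = 0 + 7626 + 14022 = 21648
Σ Rᵢ = 0 + 14 + 22 = 36
N̂ = 21648 / 36 ≈ 601.3 → 601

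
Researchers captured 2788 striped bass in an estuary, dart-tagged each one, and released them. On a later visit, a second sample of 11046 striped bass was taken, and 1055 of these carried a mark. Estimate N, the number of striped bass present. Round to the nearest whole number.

Lincoln-Petersen assumes M/N = R/C, so N = M·C / R.
N = (2788 × 11046) / 1055 = 30796248 / 1055 ≈ 29190.8 → 29191

N ≈ 29,191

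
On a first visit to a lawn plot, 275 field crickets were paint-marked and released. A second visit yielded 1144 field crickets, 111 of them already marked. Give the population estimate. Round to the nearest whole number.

N = (275 × 1144) / 111 = 314600 / 111 ≈ 2834.2 → 2834

N ≈ 2834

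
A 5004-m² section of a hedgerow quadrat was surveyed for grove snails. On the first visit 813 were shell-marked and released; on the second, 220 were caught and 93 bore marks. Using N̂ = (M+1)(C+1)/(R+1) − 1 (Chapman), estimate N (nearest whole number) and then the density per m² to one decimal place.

density ≈ 0.4 grove snails per m²

N̂ = 814·221/94 − 1 = 179894/94 − 1 ≈ 1912.8 → 1913
Density = N̂ / area = 1913 / 5004 ≈ 0.38 → 0.4 per m²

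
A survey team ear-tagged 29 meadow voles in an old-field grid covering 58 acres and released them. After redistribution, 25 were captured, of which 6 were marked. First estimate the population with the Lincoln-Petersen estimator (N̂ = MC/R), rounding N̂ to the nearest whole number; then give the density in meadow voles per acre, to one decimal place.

density ≈ 2.1 meadow voles per acre

N̂ = 29·25/6 = 725/6 ≈ 120.8 → 121
Density = N̂ / area = 121 / 58 ≈ 2.09 → 2.1 per acre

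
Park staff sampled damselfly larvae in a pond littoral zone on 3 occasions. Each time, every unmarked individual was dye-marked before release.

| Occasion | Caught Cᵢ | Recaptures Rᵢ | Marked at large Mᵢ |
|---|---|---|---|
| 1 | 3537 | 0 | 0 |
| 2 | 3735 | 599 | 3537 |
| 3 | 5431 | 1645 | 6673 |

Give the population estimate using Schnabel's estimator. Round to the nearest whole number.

N ≈ 22,037

Σ MᵢCᵢ = 0·3537 + 3537·3735 + 6673·5431 = 0 + 13210695 + 36241063 = 49451758
Σ Rᵢ = 0 + 599 + 1645 = 2244
N̂ = 49451758 / 2244 ≈ 22037.3 → 22037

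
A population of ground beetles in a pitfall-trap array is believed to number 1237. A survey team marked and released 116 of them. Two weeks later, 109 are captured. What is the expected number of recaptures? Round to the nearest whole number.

The marked fraction of the population is 116/1237, so in a sample of 109 expect C·(M/N) marked.
E[R] = 116 × 109 / 1237 = 12644 / 1237 ≈ 10.2 → 10

expected recaptures ≈ 10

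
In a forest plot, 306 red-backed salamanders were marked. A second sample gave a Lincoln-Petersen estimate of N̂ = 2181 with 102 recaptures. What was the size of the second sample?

From N = M·C/R: C = N·R / M = 2181·102 / 306 = 222462 / 306 = 727.

C = 727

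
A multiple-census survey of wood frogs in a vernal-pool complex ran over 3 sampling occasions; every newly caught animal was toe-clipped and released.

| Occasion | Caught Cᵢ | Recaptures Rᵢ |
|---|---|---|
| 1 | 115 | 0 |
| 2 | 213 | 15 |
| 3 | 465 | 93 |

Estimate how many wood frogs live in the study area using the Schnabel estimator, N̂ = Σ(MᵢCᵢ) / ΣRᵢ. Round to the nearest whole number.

N ≈ 1574

Marked at large before each occasion: Mᵢ = Σⱼ<ᵢ (Cⱼ − Rⱼ) → M1=0, M2=115, M3=313
Σ MᵢCᵢ = 0·115 + 115·213 + 313·465 = 0 + 24495 + 145545 = 170040
Σ Rᵢ = 0 + 15 + 93 = 108
N̂ = 170040 / 108 ≈ 1574.4 → 1574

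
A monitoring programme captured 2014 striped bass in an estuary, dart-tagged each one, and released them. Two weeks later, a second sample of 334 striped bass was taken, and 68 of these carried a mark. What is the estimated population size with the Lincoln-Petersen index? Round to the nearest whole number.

N ≈ 9892

If marked individuals mix randomly, R/C ≈ M/N, giving N ≈ M·C/R.
N = (2014 × 334) / 68 = 672676 / 68 ≈ 9892.3 → 9892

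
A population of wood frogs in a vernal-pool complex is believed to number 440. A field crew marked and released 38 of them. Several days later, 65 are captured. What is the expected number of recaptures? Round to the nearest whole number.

expected recaptures ≈ 6

The marked fraction of the population is 38/440, so in a sample of 65 expect C·(M/N) marked.
E[R] = 38 × 65 / 440 = 2470 / 440 ≈ 5.6 → 6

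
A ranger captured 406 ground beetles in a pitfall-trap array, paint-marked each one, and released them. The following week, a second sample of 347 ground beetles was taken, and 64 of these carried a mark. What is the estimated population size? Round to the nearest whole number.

N = (406 × 347) / 64 = 140882 / 64 ≈ 2201.3 → 2201

N ≈ 2201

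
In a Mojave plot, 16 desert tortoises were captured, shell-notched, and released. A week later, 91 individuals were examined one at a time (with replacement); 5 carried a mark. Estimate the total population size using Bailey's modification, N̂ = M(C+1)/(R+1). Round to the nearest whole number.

N̂ = 16·(91+1)/(5+1) = 16·92/6 = 1472/6 ≈ 245.3 → 245

N ≈ 245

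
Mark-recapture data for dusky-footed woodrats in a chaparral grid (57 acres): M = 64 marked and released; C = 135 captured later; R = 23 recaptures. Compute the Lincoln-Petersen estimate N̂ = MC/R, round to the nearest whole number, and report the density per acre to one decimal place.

density ≈ 6.6 dusky-footed woodrats per acre

N̂ = 64·135/23 = 8640/23 ≈ 375.7 → 376
Density = N̂ / area = 376 / 57 ≈ 6.60 → 6.6 per acre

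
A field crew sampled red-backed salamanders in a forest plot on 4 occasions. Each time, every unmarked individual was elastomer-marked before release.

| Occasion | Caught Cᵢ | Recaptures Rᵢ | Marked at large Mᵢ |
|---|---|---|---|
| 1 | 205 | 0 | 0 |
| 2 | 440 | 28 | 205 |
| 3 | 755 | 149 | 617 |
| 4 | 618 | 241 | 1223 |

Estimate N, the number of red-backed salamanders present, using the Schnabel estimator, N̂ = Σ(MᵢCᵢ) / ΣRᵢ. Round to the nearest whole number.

N ≈ 3138

Σ MᵢCᵢ = 0·205 + 205·440 + 617·755 + 1223·618 = 0 + 90200 + 465835 + 755814 = 1311849
Σ Rᵢ = 0 + 28 + 149 + 241 = 418
N̂ = 1311849 / 418 ≈ 3138.4 → 3138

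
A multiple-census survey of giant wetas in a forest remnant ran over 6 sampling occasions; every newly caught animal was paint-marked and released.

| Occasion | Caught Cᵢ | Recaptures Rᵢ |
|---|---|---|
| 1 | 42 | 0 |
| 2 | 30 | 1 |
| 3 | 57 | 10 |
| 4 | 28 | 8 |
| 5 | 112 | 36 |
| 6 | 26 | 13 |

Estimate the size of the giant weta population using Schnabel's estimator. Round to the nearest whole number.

Marked at large before each occasion: Mᵢ = Σⱼ<ᵢ (Cⱼ − Rⱼ) → M1=0, M2=42, M3=71, M4=118, M5=138, M6=214
Σ MᵢCᵢ = 0·42 + 42·30 + 71·57 + 118·28 + 138·112 + 214·26 = 0 + 1260 + 4047 + 3304 + 15456 + 5564 = 29631
Σ Rᵢ = 0 + 1 + 10 + 8 + 36 + 13 = 68
N̂ = 29631 / 68 ≈ 435.8 → 436

N ≈ 436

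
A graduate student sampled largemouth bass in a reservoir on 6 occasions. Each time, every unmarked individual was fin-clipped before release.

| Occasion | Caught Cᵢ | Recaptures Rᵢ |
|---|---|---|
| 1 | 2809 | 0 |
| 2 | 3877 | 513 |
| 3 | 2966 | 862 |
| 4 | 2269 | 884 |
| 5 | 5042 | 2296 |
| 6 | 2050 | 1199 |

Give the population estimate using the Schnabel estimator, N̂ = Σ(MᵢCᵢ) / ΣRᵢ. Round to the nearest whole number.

N ≈ 21,226

Marked at large before each occasion: Mᵢ = Σⱼ<ᵢ (Cⱼ − Rⱼ) → M1=0, M2=2809, M3=6173, M4=8277, M5=9662, M6=12408
Σ MᵢCᵢ = 0·2809 + 2809·3877 + 6173·2966 + 8277·2269 + 9662·5042 + 12408·2050 = 0 + 10890493 + 18309118 + 18780513 + 48715804 + 25436400 = 122132328
Σ Rᵢ = 0 + 513 + 862 + 884 + 2296 + 1199 = 5754
N̂ = 122132328 / 5754 ≈ 21225.6 → 21226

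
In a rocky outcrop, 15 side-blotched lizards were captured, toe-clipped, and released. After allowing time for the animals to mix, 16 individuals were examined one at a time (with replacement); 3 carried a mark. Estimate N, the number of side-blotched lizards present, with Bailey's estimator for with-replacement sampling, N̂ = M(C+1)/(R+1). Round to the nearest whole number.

N ≈ 64

N̂ = 15·(16+1)/(3+1) = 15·17/4 = 255/4 ≈ 63.8 → 64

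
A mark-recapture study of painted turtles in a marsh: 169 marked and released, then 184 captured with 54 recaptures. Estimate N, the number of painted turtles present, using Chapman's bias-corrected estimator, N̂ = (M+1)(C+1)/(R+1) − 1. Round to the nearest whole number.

N ≈ 571

N̂ = (169+1)(184+1)/(54+1) − 1 = 170·185/55 − 1
= 31450/55 − 1 ≈ 571.8 − 1 ≈ 570.8 → 571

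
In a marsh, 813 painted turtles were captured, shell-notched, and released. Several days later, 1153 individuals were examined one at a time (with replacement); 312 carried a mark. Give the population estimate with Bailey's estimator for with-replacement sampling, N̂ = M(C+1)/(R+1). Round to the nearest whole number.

N ≈ 2997

N̂ = 813·(1153+1)/(312+1) = 813·1154/313 = 938202/313 ≈ 2997.45 → 2997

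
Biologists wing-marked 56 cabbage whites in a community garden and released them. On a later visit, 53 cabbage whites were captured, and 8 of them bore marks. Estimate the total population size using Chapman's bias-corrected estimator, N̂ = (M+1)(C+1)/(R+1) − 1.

N̂ = (56+1)(53+1)/(8+1) − 1 = 57·54/9 − 1
= 3078/9 − 1 = 342 − 1 = 341

N = 341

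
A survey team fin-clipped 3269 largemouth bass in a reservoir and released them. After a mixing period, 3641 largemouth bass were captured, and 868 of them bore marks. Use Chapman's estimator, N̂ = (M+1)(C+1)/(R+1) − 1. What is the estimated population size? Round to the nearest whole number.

N ≈ 13,704

N̂ = (3269+1)(3641+1)/(868+1) − 1 = 3270·3642/869 − 1
= 11909340/869 − 1 ≈ 13704.6 − 1 ≈ 13703.6 → 13704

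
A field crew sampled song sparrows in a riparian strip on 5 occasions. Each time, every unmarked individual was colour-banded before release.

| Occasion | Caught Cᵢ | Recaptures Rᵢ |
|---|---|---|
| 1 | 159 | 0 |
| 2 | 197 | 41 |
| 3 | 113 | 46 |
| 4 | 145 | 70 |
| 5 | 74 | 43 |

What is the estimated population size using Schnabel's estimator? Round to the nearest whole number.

N ≈ 781

Marked at large before each occasion: Mᵢ = Σⱼ<ᵢ (Cⱼ − Rⱼ) → M1=0, M2=159, M3=315, M4=382, M5=457
Σ MᵢCᵢ = 0·159 + 159·197 + 315·113 + 382·145 + 457·74 = 0 + 31323 + 35595 + 55390 + 33818 = 156126
Σ Rᵢ = 0 + 41 + 46 + 70 + 43 = 200
N̂ = 156126 / 200 ≈ 780.6 → 781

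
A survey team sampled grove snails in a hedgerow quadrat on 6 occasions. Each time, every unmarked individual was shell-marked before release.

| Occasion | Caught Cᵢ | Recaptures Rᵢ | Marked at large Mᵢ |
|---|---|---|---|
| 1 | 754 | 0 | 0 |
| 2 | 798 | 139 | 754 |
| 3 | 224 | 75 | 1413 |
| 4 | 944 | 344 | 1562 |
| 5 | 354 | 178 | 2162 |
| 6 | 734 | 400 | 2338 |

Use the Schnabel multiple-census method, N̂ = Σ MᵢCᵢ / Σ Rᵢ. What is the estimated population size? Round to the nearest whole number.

Σ MᵢCᵢ = 0·754 + 754·798 + 1413·224 + 1562·944 + 2162·354 + 2338·734 = 0 + 601692 + 316512 + 1474528 + 765348 + 1716092 = 4874172
Σ Rᵢ = 0 + 139 + 75 + 344 + 178 + 400 = 1136
N̂ = 4874172 / 1136 ≈ 4290.6 → 4291

N ≈ 4291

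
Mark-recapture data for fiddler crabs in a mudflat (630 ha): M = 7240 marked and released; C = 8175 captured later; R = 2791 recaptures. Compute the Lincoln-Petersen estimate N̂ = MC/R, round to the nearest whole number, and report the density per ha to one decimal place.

density ≈ 33.7 fiddler crabs per ha

N̂ = 7240·8175/2791 = 59187000/2791 ≈ 21206.4 → 21206
Density = N̂ / area = 21206 / 630 ≈ 33.66 → 33.7 per ha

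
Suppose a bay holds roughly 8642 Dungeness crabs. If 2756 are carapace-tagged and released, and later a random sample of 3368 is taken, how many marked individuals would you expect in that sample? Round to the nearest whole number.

The marked fraction of the population is 2756/8642, so in a sample of 3368 expect C·(M/N) marked.
E[R] = 2756 × 3368 / 8642 = 9282208 / 8642 ≈ 1074.1 → 1074

expected recaptures ≈ 1074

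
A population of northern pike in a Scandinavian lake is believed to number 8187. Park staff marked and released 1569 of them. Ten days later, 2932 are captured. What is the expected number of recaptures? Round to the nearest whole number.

The marked fraction of the population is 1569/8187, so in a sample of 2932 expect C·(M/N) marked.
E[R] = 1569 × 2932 / 8187 = 4600308 / 8187 ≈ 561.9 → 562

expected recaptures ≈ 562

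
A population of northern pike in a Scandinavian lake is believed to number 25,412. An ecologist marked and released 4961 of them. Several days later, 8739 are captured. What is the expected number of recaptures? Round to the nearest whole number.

expected recaptures ≈ 1706

Expected recaptures E[R] = M·C / N.
E[R] = 4961 × 8739 / 25412 = 43354179 / 25412 ≈ 1706.1 → 1706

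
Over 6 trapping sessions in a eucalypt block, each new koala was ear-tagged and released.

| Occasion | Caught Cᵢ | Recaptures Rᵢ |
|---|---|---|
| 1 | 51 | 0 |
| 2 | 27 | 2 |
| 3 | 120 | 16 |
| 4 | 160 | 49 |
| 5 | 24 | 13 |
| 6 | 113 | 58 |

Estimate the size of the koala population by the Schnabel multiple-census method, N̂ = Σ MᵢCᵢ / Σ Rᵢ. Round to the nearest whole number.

Marked at large before each occasion: Mᵢ = Σⱼ<ᵢ (Cⱼ − Rⱼ) → M1=0, M2=51, M3=76, M4=180, M5=291, M6=302
Σ MᵢCᵢ = 0·51 + 51·27 + 76·120 + 180·160 + 291·24 + 302·113 = 0 + 1377 + 9120 + 28800 + 6984 + 34126 = 80407
Σ Rᵢ = 0 + 2 + 16 + 49 + 13 + 58 = 138
N̂ = 80407 / 138 ≈ 582.7 → 583

N ≈ 583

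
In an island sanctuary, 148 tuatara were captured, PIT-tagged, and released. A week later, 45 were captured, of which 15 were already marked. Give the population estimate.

N = 444

The marked fraction in the recapture sample should equal the marked fraction in the population: 15/45 = 148/N.
N = (148 × 45) / 15 = 6660 / 15 = 444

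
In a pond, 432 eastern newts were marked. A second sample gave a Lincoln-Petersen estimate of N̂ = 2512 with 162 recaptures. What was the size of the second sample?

C = 942

From N = M·C/R: C = N·R / M = 2512·162 / 432 = 406944 / 432 = 942.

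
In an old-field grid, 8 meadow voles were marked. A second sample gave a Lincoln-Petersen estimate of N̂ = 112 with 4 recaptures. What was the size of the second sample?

C = 56

From N = M·C/R: C = N·R / M = 112·4 / 8 = 448 / 8 = 56.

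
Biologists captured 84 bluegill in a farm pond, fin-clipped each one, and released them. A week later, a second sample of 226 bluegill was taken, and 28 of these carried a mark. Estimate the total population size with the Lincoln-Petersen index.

N = 678

Lincoln-Petersen assumes M/N = R/C, so N = M·C / R.
N = (84 × 226) / 28 = 18984 / 28 = 678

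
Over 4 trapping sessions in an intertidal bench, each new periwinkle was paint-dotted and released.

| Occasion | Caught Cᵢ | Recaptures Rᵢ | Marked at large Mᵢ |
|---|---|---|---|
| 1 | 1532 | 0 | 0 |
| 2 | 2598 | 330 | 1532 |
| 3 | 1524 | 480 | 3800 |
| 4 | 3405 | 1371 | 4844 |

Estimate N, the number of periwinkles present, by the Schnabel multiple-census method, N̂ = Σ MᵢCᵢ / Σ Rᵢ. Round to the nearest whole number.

N ≈ 12,043

Σ MᵢCᵢ = 0·1532 + 1532·2598 + 3800·1524 + 4844·3405 = 0 + 3980136 + 5791200 + 16493820 = 26265156
Σ Rᵢ = 0 + 330 + 480 + 1371 = 2181
N̂ = 26265156 / 2181 ≈ 12042.7 → 12043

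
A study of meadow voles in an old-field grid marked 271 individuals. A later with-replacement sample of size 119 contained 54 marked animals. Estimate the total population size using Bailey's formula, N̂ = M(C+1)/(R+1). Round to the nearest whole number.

N ≈ 591

N̂ = 271·(119+1)/(54+1) = 271·120/55 = 32520/55 ≈ 591.3 → 591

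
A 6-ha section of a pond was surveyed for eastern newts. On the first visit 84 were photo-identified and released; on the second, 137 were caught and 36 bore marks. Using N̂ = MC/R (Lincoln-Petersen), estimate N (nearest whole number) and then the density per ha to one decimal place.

N̂ = 84·137/36 = 11508/36 ≈ 319.7 → 320
Density = N̂ / area = 320 / 6 ≈ 53.33 → 53.3 per ha

density ≈ 53.3 eastern newts per ha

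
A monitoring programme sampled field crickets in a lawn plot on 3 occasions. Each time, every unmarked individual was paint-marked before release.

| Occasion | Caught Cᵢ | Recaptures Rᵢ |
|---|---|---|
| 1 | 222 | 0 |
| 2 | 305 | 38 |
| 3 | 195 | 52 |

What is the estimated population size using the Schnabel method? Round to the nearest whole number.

N ≈ 1812

Marked at large before each occasion: Mᵢ = Σⱼ<ᵢ (Cⱼ − Rⱼ) → M1=0, M2=222, M3=489
Σ MᵢCᵢ = 0·222 + 222·305 + 489·195 = 0 + 67710 + 95355 = 163065
Σ Rᵢ = 0 + 38 + 52 = 90
N̂ = 163065 / 90 ≈ 1811.8 → 1812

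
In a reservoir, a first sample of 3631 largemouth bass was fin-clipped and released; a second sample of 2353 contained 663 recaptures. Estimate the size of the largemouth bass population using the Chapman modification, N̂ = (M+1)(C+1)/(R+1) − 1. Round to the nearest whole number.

N̂ = (3631+1)(2353+1)/(663+1) − 1 = 3632·2354/664 − 1
= 8549728/664 − 1 ≈ 12876.1 − 1 ≈ 12875.1 → 12875

N ≈ 12,875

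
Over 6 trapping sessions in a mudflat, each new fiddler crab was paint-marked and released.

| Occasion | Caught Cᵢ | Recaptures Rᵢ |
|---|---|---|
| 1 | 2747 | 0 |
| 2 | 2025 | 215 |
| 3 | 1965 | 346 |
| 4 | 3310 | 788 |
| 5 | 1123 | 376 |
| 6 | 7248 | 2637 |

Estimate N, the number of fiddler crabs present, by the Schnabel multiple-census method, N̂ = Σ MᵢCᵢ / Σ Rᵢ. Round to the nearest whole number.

N ≈ 25,948

Marked at large before each occasion: Mᵢ = Σⱼ<ᵢ (Cⱼ − Rⱼ) → M1=0, M2=2747, M3=4557, M4=6176, M5=8698, M6=9445
Σ MᵢCᵢ = 0·2747 + 2747·2025 + 4557·1965 + 6176·3310 + 8698·1123 + 9445·7248 = 0 + 5562675 + 8954505 + 20442560 + 9767854 + 68457360 = 113184954
Σ Rᵢ = 0 + 215 + 346 + 788 + 376 + 2637 = 4362
N̂ = 113184954 / 4362 ≈ 25947.9 → 25948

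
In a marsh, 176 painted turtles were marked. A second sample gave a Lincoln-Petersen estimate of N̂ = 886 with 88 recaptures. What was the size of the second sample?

C = 443

From N = M·C/R: C = N·R / M = 886·88 / 176 = 77968 / 176 = 443.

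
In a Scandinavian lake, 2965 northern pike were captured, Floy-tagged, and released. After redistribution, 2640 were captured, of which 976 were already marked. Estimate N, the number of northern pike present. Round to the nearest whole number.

N = (2965 × 2640) / 976 = 7827600 / 976 ≈ 8020.1 → 8020

N ≈ 8020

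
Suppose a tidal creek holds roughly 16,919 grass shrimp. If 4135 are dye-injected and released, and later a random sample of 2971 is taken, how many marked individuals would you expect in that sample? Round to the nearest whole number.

Expected recaptures E[R] = M·C / N.
E[R] = 4135 × 2971 / 16919 = 12285085 / 16919 ≈ 726.1 → 726

expected recaptures ≈ 726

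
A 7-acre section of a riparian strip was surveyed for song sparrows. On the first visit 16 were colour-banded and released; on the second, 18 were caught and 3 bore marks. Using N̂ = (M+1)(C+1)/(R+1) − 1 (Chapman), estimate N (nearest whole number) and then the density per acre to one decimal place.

N̂ = 17·19/4 − 1 = 323/4 − 1 ≈ 79.8 → 80
Density = N̂ / area = 80 / 7 ≈ 11.43 → 11.4 per acre

density ≈ 11.4 song sparrows per acre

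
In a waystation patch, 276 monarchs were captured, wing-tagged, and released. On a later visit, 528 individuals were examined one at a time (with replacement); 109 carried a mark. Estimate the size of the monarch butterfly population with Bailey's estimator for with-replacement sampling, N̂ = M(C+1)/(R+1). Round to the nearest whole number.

N̂ = 276·(528+1)/(109+1) = 276·529/110 = 146004/110 ≈ 1327.3 → 1327

N ≈ 1327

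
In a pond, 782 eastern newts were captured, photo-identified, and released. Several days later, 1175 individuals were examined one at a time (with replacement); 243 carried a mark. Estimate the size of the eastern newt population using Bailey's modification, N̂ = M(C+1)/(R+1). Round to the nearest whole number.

N̂ = 782·(1175+1)/(243+1) = 782·1176/244 = 919632/244 ≈ 3769.0 → 3769

N ≈ 3769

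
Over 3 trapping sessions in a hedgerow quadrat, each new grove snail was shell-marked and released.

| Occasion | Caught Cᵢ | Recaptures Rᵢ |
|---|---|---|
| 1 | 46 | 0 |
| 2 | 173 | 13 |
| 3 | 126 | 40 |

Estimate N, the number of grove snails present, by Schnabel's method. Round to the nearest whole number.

Marked at large before each occasion: Mᵢ = Σⱼ<ᵢ (Cⱼ − Rⱼ) → M1=0, M2=46, M3=206
Σ MᵢCᵢ = 0·46 + 46·173 + 206·126 = 0 + 7958 + 25956 = 33914
Σ Rᵢ = 0 + 13 + 40 = 53
N̂ = 33914 / 53 ≈ 639.9 → 640

N ≈ 640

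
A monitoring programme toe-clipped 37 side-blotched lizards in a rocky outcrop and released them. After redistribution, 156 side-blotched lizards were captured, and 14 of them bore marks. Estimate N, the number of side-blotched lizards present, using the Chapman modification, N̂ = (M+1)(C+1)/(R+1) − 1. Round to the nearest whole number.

N̂ = (37+1)(156+1)/(14+1) − 1 = 38·157/15 − 1
= 5966/15 − 1 ≈ 397.7 − 1 ≈ 396.7 → 397

N ≈ 397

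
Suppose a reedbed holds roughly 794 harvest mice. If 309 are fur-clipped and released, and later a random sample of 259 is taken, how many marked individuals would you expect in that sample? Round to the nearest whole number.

Expected recaptures E[R] = M·C / N.
E[R] = 309 × 259 / 794 = 80031 / 794 ≈ 100.8 → 101

expected recaptures ≈ 101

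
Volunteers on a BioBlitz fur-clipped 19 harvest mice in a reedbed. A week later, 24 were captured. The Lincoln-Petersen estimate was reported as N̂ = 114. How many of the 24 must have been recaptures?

From N = M·C/R: R = M·C / N = 19·24 / 114 = 456 / 114 = 4.

R = 4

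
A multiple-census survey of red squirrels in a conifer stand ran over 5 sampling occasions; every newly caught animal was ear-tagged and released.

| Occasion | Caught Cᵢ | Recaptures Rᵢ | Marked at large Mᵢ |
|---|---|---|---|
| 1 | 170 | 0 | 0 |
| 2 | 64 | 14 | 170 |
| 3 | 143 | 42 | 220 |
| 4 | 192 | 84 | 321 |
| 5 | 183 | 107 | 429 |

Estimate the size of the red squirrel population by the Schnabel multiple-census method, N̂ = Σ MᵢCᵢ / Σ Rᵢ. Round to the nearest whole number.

Σ MᵢCᵢ = 0·170 + 170·64 + 220·143 + 321·192 + 429·183 = 0 + 10880 + 31460 + 61632 + 78507 = 182479
Σ Rᵢ = 0 + 14 + 42 + 84 + 107 = 247
N̂ = 182479 / 247 ≈ 738.8 → 739

N ≈ 739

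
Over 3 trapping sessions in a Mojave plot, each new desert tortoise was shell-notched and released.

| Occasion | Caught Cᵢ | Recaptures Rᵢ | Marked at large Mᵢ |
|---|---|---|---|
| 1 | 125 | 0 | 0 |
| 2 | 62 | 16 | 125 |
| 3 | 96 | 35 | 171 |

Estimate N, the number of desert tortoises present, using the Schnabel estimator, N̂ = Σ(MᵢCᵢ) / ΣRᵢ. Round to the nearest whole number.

N ≈ 474

Σ MᵢCᵢ = 0·125 + 125·62 + 171·96 = 0 + 7750 + 16416 = 24166
Σ Rᵢ = 0 + 16 + 35 = 51
N̂ = 24166 / 51 ≈ 473.8 → 474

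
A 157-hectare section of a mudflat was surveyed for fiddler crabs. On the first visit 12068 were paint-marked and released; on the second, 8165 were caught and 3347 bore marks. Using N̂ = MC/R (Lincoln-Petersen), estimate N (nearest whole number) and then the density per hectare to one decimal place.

density ≈ 187.5 fiddler crabs per hectare

N̂ = 12068·8165/3347 = 98535220/3347 ≈ 29439.9 → 29440
Density = N̂ / area = 29440 / 157 ≈ 187.52 → 187.5 per hectare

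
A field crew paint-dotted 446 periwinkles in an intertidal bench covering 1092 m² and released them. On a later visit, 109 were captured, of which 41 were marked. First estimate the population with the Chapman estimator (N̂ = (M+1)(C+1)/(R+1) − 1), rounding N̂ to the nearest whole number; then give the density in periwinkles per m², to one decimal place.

density ≈ 1.1 periwinkles per m²

N̂ = 447·110/42 − 1 = 49170/42 − 1 ≈ 1169.7 → 1170
Density = N̂ / area = 1170 / 1092 ≈ 1.07 → 1.1 per m²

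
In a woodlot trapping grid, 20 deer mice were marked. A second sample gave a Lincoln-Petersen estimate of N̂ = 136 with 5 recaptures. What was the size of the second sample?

C = 34

From N = M·C/R: C = N·R / M = 136·5 / 20 = 680 / 20 = 34.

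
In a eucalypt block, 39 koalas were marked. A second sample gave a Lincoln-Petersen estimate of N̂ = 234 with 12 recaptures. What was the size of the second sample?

From N = M·C/R: C = N·R / M = 234·12 / 39 = 2808 / 39 = 72.

C = 72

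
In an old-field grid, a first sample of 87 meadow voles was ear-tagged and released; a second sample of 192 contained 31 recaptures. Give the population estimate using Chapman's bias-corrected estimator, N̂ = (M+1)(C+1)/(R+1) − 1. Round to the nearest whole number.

N̂ = (87+1)(192+1)/(31+1) − 1 = 88·193/32 − 1
= 16984/32 − 1 ≈ 530.8 − 1 ≈ 529.8 → 530

N ≈ 530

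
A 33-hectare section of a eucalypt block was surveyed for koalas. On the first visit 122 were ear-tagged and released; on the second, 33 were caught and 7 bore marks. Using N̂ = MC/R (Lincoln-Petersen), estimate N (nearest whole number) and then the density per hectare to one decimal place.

density ≈ 17.4 koalas per hectare

N̂ = 122·33/7 = 4026/7 ≈ 575.1 → 575
Density = N̂ / area = 575 / 33 ≈ 17.42 → 17.4 per hectare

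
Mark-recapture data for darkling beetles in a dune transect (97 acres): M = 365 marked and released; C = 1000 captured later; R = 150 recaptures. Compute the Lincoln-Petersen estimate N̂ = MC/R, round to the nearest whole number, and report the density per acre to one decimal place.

density ≈ 25.1 darkling beetles per acre

N̂ = 365·1000/150 = 365000/150 ≈ 2433.3 → 2433
Density = N̂ / area = 2433 / 97 ≈ 25.08 → 25.1 per acre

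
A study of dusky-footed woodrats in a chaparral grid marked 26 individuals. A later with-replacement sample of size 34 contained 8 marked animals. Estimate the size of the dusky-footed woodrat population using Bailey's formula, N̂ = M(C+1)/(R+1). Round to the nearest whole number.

N ≈ 101

N̂ = 26·(34+1)/(8+1) = 26·35/9 = 910/9 ≈ 101.1 → 101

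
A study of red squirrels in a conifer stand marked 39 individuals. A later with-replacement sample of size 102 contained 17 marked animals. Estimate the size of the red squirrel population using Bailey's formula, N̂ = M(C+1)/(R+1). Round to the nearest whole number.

N ≈ 223

N̂ = 39·(102+1)/(17+1) = 39·103/18 = 4017/18 ≈ 223.2 → 223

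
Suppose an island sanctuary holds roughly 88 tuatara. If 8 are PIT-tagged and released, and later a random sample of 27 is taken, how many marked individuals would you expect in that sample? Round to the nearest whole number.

The marked fraction of the population is 8/88, so in a sample of 27 expect C·(M/N) marked.
E[R] = 8 × 27 / 88 = 216 / 88 ≈ 2.45 → 2

expected recaptures ≈ 2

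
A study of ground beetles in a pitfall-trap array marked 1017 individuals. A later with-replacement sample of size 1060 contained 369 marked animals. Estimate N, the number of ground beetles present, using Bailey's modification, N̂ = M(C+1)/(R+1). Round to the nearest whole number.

N̂ = 1017·(1060+1)/(369+1) = 1017·1061/370 = 1079037/370 ≈ 2916.3 → 2916

N ≈ 2916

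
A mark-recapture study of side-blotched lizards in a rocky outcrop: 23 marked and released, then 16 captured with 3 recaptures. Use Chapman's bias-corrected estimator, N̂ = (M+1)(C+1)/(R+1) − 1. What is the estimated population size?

N̂ = (23+1)(16+1)/(3+1) − 1 = 24·17/4 − 1
= 408/4 − 1 = 102 − 1 = 101

N = 101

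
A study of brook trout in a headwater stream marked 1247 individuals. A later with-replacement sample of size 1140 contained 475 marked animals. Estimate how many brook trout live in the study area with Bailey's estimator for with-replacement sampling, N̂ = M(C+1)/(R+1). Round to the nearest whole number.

N ≈ 2989

N̂ = 1247·(1140+1)/(475+1) = 1247·1141/476 = 1422827/476 ≈ 2989.1 → 2989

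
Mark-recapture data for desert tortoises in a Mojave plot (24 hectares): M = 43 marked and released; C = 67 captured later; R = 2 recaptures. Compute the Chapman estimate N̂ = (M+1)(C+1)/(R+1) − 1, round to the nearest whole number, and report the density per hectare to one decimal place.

N̂ = 44·68/3 − 1 = 2992/3 − 1 ≈ 996.3 → 996
Density = N̂ / area = 996 / 24 ≈ 41.50 → 41.5 per hectare

density ≈ 41.5 desert tortoises per hectare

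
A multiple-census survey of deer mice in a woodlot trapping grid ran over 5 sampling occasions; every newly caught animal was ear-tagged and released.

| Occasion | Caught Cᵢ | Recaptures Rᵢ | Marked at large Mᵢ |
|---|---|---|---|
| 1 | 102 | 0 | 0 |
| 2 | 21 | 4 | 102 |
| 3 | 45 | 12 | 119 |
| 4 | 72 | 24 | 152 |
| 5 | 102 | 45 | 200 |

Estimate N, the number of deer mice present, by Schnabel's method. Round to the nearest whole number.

Σ MᵢCᵢ = 0·102 + 102·21 + 119·45 + 152·72 + 200·102 = 0 + 2142 + 5355 + 10944 + 20400 = 38841
Σ Rᵢ = 0 + 4 + 12 + 24 + 45 = 85
N̂ = 38841 / 85 ≈ 457.0 → 457

N ≈ 457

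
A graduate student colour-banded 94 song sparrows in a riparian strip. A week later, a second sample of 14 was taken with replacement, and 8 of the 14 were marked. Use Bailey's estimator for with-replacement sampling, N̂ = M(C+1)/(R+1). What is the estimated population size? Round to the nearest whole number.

N ≈ 157

N̂ = 94·(14+1)/(8+1) = 94·15/9 = 1410/9 ≈ 156.7 → 157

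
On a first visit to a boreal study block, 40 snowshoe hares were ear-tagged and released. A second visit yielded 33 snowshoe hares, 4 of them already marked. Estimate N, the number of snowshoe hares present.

N = (40 × 33) / 4 = 1320 / 4 = 330

N = 330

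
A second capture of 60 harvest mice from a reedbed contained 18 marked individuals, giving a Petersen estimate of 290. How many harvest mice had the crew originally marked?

From N = M·C/R: M = N·R / C = 290·18 / 60 = 5220 / 60 = 87.

M = 87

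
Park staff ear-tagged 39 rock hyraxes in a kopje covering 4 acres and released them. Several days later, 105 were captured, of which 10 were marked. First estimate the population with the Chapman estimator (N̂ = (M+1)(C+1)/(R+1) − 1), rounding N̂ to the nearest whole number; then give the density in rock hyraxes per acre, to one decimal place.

N̂ = 40·106/11 − 1 = 4240/11 − 1 ≈ 384.45 → 384
Density = N̂ / area = 384 / 4 = 96.0 per acre

density ≈ 96.0 rock hyraxes per acre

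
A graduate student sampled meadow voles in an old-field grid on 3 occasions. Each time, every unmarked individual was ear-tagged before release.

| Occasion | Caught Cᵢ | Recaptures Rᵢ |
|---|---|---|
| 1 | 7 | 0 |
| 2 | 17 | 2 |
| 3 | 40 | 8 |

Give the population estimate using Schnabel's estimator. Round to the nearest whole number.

N ≈ 100

Marked at large before each occasion: Mᵢ = Σⱼ<ᵢ (Cⱼ − Rⱼ) → M1=0, M2=7, M3=22
Σ MᵢCᵢ = 0·7 + 7·17 + 22·40 = 0 + 119 + 880 = 999
Σ Rᵢ = 0 + 2 + 8 = 10
N̂ = 999 / 10 ≈ 99.9 → 100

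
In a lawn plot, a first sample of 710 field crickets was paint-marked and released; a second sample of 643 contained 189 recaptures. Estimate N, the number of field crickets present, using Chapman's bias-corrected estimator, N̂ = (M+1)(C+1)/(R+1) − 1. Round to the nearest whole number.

N ≈ 2409

N̂ = (710+1)(643+1)/(189+1) − 1 = 711·644/190 − 1
= 457884/190 − 1 ≈ 2409.9 − 1 ≈ 2408.9 → 2409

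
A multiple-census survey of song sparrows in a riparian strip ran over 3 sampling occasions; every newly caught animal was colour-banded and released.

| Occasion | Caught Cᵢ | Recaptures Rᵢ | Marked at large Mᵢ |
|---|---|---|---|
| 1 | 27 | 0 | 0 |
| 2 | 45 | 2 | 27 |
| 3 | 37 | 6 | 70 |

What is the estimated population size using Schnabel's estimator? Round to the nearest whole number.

N ≈ 476

Σ MᵢCᵢ = 0·27 + 27·45 + 70·37 = 0 + 1215 + 2590 = 3805
Σ Rᵢ = 0 + 2 + 6 = 8
N̂ = 3805 / 8 ≈ 475.6 → 476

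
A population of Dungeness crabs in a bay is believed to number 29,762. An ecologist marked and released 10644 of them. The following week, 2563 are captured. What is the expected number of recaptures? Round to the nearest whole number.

Expected recaptures E[R] = M·C / N.
E[R] = 10644 × 2563 / 29762 = 27280572 / 29762 ≈ 916.6 → 917

expected recaptures ≈ 917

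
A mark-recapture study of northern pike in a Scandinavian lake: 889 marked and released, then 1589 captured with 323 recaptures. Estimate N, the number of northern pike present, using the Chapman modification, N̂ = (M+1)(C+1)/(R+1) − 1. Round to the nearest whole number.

N̂ = (889+1)(1589+1)/(323+1) − 1 = 890·1590/324 − 1
= 1415100/324 − 1 ≈ 4367.6 − 1 ≈ 4366.6 → 4367

N ≈ 4367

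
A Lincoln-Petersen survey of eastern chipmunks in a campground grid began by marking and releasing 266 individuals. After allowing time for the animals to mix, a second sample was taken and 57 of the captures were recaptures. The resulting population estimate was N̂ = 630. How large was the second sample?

From N = M·C/R: C = N·R / M = 630·57 / 266 = 35910 / 266 = 135.

C = 135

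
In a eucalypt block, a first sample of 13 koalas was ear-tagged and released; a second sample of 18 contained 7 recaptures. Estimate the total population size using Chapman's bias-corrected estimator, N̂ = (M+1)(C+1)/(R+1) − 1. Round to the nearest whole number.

N̂ = (13+1)(18+1)/(7+1) − 1 = 14·19/8 − 1
= 266/8 − 1 ≈ 33.2 − 1 ≈ 32.2 → 32

N ≈ 32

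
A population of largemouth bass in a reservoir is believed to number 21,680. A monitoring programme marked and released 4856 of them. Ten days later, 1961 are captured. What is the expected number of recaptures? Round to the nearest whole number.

expected recaptures ≈ 439

Expected recaptures E[R] = M·C / N.
E[R] = 4856 × 1961 / 21680 = 9522616 / 21680 ≈ 439.2 → 439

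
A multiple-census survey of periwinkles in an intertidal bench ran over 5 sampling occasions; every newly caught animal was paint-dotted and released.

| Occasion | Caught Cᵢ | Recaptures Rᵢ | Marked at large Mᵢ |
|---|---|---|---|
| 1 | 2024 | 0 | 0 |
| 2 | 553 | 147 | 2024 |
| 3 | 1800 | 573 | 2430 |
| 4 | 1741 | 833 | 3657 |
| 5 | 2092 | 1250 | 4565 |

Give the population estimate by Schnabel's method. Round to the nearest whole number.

N ≈ 7638

Σ MᵢCᵢ = 0·2024 + 2024·553 + 2430·1800 + 3657·1741 + 4565·2092 = 0 + 1119272 + 4374000 + 6366837 + 9549980 = 21410089
Σ Rᵢ = 0 + 147 + 573 + 833 + 1250 = 2803
N̂ = 21410089 / 2803 ≈ 7638.3 → 7638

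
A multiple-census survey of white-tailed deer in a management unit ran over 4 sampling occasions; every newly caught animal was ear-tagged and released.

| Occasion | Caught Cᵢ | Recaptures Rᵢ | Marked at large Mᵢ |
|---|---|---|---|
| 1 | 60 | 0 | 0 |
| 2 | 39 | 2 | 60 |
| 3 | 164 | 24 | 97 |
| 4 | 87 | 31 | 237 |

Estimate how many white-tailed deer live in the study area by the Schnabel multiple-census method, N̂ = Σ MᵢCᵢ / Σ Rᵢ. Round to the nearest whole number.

Σ MᵢCᵢ = 0·60 + 60·39 + 97·164 + 237·87 = 0 + 2340 + 15908 + 20619 = 38867
Σ Rᵢ = 0 + 2 + 24 + 31 = 57
N̂ = 38867 / 57 ≈ 681.9 → 682

N ≈ 682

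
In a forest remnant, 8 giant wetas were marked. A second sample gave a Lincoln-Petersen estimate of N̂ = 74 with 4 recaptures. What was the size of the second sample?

C = 37

From N = M·C/R: C = N·R / M = 74·4 / 8 = 296 / 8 = 37.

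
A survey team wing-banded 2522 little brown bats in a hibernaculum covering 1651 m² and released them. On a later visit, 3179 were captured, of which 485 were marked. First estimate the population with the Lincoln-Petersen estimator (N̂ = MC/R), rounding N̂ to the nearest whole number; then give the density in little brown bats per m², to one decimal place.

N̂ = 2522·3179/485 = 8017438/485 ≈ 16530.8 → 16531
Density = N̂ / area = 16531 / 1651 ≈ 10.01 → 10.0 per m²

density ≈ 10.0 little brown bats per m²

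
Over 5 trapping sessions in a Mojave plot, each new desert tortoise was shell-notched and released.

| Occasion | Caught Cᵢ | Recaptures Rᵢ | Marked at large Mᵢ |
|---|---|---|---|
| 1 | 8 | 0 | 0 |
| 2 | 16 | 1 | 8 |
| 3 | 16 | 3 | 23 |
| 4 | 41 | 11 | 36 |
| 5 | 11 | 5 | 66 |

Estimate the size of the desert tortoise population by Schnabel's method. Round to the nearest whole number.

N ≈ 135

Σ MᵢCᵢ = 0·8 + 8·16 + 23·16 + 36·41 + 66·11 = 0 + 128 + 368 + 1476 + 726 = 2698
Σ Rᵢ = 0 + 1 + 3 + 11 + 5 = 20
N̂ = 2698 / 20 ≈ 134.9 → 135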